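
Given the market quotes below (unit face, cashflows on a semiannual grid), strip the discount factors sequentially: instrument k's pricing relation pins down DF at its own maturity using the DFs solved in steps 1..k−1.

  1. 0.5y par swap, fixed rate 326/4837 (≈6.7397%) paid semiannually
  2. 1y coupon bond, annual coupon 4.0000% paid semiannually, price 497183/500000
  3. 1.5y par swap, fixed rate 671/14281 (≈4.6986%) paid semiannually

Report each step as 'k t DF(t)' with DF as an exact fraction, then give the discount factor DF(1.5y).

1 1/2 4837/5000
2 1 9559/10000
3 3/2 9329/10000
DF(1.5y) = 9329/10000 ≈ 0.932900

step 1 [0.5y] swap r/2=163/4837: DF=(1 − 163/4837·(0))/(1+163/4837) = 4837/5000 ≈ 0.967400
step 2 [1y] bond c/2=1/50: DF=(497183/500000 − 1/50·(0.967400))/(1+1/50) = 9559/10000 ≈ 0.955900
step 3 [1.5y] swap r/2=671/28562: DF=(1 − 671/28562·(0.967400+0.955900))/(1+671/28562) = 9329/10000 ≈ 0.932900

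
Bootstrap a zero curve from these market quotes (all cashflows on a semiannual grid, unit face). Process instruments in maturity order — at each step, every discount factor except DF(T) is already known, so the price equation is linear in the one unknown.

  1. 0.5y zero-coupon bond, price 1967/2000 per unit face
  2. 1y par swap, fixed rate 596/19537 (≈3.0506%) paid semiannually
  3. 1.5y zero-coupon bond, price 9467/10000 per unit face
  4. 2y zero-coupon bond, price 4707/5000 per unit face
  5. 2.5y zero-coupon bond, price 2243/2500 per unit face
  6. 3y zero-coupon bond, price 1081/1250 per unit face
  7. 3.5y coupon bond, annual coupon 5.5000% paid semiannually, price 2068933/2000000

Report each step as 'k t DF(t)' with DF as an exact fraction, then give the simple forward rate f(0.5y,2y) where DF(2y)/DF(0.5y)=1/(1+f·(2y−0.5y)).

step 1 [0.5y] zero: DF = P = 1967/2000 ≈ 0.983500
step 2 [1y] swap r/2=298/19537: DF=(1 − 298/19537·(0.983500))/(1+298/19537) = 4851/5000 ≈ 0.970200
step 3 [1.5y] zero: DF = P = 9467/10000 ≈ 0.946700
step 4 [2y] zero: DF = P = 4707/5000 ≈ 0.941400
step 5 [2.5y] zero: DF = P = 2243/2500 ≈ 0.897200
step 6 [3y] zero: DF = P = 1081/1250 ≈ 0.864800
step 7 [3.5y] bond c/2=11/400: DF=(2068933/2000000 − 11/400·(0.983500+0.970200+0.946700+0.941400+0.897200+0.864800))/(1+11/400) = 1071/1250 ≈ 0.856800

1 1/2 1967/2000
2 1 4851/5000
3 3/2 9467/10000
4 2 4707/5000
5 5/2 2243/2500
6 3 1081/1250
7 7/2 1071/1250
f(0.5y,2y) = ((1967/2000)/(4707/5000) − 1)/(3/2) = 421/14121 ≈ 2.9814%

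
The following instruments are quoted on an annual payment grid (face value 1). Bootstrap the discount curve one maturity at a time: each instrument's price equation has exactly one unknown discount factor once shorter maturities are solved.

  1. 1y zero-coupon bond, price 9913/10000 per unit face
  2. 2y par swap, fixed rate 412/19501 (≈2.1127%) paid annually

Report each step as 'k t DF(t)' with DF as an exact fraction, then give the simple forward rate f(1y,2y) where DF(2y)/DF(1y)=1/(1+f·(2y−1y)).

1 1 9913/10000
2 2 2397/2500
f(1y,2y) = ((9913/10000)/(2397/2500) − 1)/(1) = 325/9588 ≈ 3.3897%

step 1 [1y] zero: DF = P = 9913/10000 ≈ 0.991300
step 2 [2y] swap r/1=412/19501: DF=(1 − 412/19501·(0.991300))/(1+412/19501) = 2397/2500 ≈ 0.958800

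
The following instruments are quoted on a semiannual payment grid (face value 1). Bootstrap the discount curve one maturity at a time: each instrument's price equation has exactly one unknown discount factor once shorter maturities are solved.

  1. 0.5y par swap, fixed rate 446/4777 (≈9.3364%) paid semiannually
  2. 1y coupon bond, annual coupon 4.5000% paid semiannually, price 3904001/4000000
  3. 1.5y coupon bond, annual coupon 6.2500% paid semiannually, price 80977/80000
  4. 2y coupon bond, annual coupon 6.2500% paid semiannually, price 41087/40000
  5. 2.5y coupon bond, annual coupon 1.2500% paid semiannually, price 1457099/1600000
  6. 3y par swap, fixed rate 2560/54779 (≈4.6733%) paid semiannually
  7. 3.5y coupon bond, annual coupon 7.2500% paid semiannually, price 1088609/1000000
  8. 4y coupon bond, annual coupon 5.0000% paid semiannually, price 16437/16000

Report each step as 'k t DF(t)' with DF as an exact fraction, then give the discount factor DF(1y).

step 1 [0.5y] swap r/2=223/4777: DF=(1 − 223/4777·(0))/(1+223/4777) = 4777/5000 ≈ 0.955400
step 2 [1y] bond c/2=9/400: DF=(3904001/4000000 − 9/400·(0.955400))/(1+9/400) = 1867/2000 ≈ 0.933500
step 3 [1.5y] bond c/2=1/32: DF=(80977/80000 − 1/32·(0.955400+0.933500))/(1+1/32) = 9243/10000 ≈ 0.924300
step 4 [2y] bond c/2=1/32: DF=(41087/40000 − 1/32·(0.955400+0.933500+0.924300))/(1+1/32) = 2277/2500 ≈ 0.910800
step 5 [2.5y] bond c/2=1/160: DF=(1457099/1600000 − 1/160·(0.955400+0.933500+0.924300+0.910800))/(1+1/160) = 8819/10000 ≈ 0.881900
step 6 [3y] swap r/2=1280/54779: DF=(1 − 1280/54779·(0.955400+0.933500+0.924300+0.910800+0.881900))/(1+1280/54779) = 109/125 ≈ 0.872000
step 7 [3.5y] bond c/2=29/800: DF=(1088609/1000000 − 29/800·(0.955400+0.933500+0.924300+0.910800+0.881900+0.872000))/(1+29/800) = 8589/10000 ≈ 0.858900
step 8 [4y] bond c/2=1/40: DF=(16437/16000 − 1/40·(0.955400+0.933500+0.924300+0.910800+0.881900+0.872000+0.858900))/(1+1/40) = 8477/10000 ≈ 0.847700

1 1/2 4777/5000
2 1 1867/2000
3 3/2 9243/10000
4 2 2277/2500
5 5/2 8819/10000
6 3 109/125
7 7/2 8589/10000
8 4 8477/10000
DF(1y) = 1867/2000 ≈ 0.933500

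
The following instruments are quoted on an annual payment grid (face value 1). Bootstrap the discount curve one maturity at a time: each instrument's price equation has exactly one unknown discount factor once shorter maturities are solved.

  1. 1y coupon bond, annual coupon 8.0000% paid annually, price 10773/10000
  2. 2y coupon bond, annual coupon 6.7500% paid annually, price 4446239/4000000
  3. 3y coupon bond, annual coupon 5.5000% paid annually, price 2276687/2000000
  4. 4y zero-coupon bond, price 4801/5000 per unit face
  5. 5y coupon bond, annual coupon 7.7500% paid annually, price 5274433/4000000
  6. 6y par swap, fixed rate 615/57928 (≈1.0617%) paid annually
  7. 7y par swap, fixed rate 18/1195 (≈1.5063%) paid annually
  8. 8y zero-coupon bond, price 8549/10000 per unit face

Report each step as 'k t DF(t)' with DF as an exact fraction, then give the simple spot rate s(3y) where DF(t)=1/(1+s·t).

1 1 399/400
2 2 4891/5000
3 3 122/125
4 4 4801/5000
5 5 589/625
6 6 1877/2000
7 7 562/625
8 8 8549/10000
s(3y) = (1/(122/125) − 1)/(3) = 1/122 ≈ 0.8197%

step 1 [1y] bond c/1=2/25: DF=(10773/10000 − 2/25·(0))/(1+2/25) = 399/400 ≈ 0.997500
step 2 [2y] bond c/1=27/400: DF=(4446239/4000000 − 27/400·(0.997500))/(1+27/400) = 4891/5000 ≈ 0.978200
step 3 [3y] bond c/1=11/200: DF=(2276687/2000000 − 11/200·(0.997500+0.978200))/(1+11/200) = 122/125 ≈ 0.976000
step 4 [4y] zero: DF = P = 4801/5000 ≈ 0.960200
step 5 [5y] bond c/1=31/400: DF=(5274433/4000000 − 31/400·(0.997500+0.978200+0.976000+0.960200))/(1+31/400) = 589/625 ≈ 0.942400
step 6 [6y] swap r/1=615/57928: DF=(1 − 615/57928·(0.997500+0.978200+0.976000+0.960200+0.942400))/(1+615/57928) = 1877/2000 ≈ 0.938500
step 7 [7y] swap r/1=18/1195: DF=(1 − 18/1195·(0.997500+0.978200+0.976000+0.960200+0.942400+0.938500))/(1+18/1195) = 562/625 ≈ 0.899200
step 8 [8y] zero: DF = P = 8549/10000 ≈ 0.854900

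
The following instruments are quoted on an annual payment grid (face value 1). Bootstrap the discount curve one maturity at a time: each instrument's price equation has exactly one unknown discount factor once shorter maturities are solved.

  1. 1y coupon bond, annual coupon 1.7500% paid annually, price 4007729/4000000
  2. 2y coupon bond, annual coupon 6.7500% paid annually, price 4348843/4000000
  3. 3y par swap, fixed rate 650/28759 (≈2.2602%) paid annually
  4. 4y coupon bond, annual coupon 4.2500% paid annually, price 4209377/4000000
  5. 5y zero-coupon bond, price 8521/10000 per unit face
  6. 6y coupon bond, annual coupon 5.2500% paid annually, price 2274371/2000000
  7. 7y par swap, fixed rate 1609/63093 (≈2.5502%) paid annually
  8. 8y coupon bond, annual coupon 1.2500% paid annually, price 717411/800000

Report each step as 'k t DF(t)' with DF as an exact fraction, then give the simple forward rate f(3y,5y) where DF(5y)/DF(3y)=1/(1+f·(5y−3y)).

step 1 [1y] bond c/1=7/400: DF=(4007729/4000000 − 7/400·(0))/(1+7/400) = 9847/10000 ≈ 0.984700
step 2 [2y] bond c/1=27/400: DF=(4348843/4000000 − 27/400·(0.984700))/(1+27/400) = 4781/5000 ≈ 0.956200
step 3 [3y] swap r/1=650/28759: DF=(1 − 650/28759·(0.984700+0.956200))/(1+650/28759) = 187/200 ≈ 0.935000
step 4 [4y] bond c/1=17/400: DF=(4209377/4000000 − 17/400·(0.984700+0.956200+0.935000))/(1+17/400) = 4461/5000 ≈ 0.892200
step 5 [5y] zero: DF = P = 8521/10000 ≈ 0.852100
step 6 [6y] bond c/1=21/400: DF=(2274371/2000000 − 21/400·(0.984700+0.956200+0.935000+0.892200+0.852100))/(1+21/400) = 17/20 ≈ 0.850000
step 7 [7y] swap r/1=1609/63093: DF=(1 − 1609/63093·(0.984700+0.956200+0.935000+0.892200+0.852100+0.850000))/(1+1609/63093) = 8391/10000 ≈ 0.839100
step 8 [8y] bond c/1=1/80: DF=(717411/800000 − 1/80·(0.984700+0.956200+0.935000+0.892200+0.852100+0.850000+0.839100))/(1+1/80) = 4039/5000 ≈ 0.807800

1 1 9847/10000
2 2 4781/5000
3 3 187/200
4 4 4461/5000
5 5 8521/10000
6 6 17/20
7 7 8391/10000
8 8 4039/5000
f(3y,5y) = ((187/200)/(8521/10000) − 1)/(2) = 829/17042 ≈ 4.8645%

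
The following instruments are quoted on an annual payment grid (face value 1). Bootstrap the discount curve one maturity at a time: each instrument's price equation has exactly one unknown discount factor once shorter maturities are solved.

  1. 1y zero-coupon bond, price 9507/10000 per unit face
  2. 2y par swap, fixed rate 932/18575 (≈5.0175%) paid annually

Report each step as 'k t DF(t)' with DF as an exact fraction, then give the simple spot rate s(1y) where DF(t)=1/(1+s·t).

1 1 9507/10000
2 2 2267/2500
s(1y) = (1/(9507/10000) − 1)/(1) = 493/9507 ≈ 5.1857%

step 1 [1y] zero: DF = P = 9507/10000 ≈ 0.950700
step 2 [2y] swap r/1=932/18575: DF=(1 − 932/18575·(0.950700))/(1+932/18575) = 2267/2500 ≈ 0.906800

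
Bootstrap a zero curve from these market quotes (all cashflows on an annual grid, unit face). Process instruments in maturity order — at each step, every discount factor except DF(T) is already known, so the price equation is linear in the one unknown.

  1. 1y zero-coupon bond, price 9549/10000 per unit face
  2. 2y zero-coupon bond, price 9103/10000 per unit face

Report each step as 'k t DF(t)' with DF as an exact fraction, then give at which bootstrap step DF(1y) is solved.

1 1 9549/10000
2 2 9103/10000
DF(1y) is solved at step 1

step 1 [1y] zero: DF = P = 9549/10000 ≈ 0.954900
step 2 [2y] zero: DF = P = 9103/10000 ≈ 0.910300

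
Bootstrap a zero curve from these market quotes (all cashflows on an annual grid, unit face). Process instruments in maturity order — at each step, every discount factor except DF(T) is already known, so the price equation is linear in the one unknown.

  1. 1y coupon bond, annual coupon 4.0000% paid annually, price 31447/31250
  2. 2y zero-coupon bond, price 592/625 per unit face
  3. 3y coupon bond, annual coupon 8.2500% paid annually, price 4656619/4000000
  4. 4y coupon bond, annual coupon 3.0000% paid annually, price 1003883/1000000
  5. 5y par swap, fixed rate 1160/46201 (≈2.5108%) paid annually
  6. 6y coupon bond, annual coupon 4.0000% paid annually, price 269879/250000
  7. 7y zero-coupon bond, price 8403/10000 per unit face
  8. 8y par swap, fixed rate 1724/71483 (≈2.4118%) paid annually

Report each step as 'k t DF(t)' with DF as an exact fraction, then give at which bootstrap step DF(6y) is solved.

1 1 2419/2500
2 2 592/625
3 3 1859/2000
4 4 4459/5000
5 5 221/250
6 6 8603/10000
7 7 8403/10000
8 8 2069/2500
DF(6y) is solved at step 6

step 1 [1y] bond c/1=1/25: DF=(31447/31250 − 1/25·(0))/(1+1/25) = 2419/2500 ≈ 0.967600
step 2 [2y] zero: DF = P = 592/625 ≈ 0.947200
step 3 [3y] bond c/1=33/400: DF=(4656619/4000000 − 33/400·(0.967600+0.947200))/(1+33/400) = 1859/2000 ≈ 0.929500
step 4 [4y] bond c/1=3/100: DF=(1003883/1000000 − 3/100·(0.967600+0.947200+0.929500))/(1+3/100) = 4459/5000 ≈ 0.891800
step 5 [5y] swap r/1=1160/46201: DF=(1 − 1160/46201·(0.967600+0.947200+0.929500+0.891800))/(1+1160/46201) = 221/250 ≈ 0.884000
step 6 [6y] bond c/1=1/25: DF=(269879/250000 − 1/25·(0.967600+0.947200+0.929500+0.891800+0.884000))/(1+1/25) = 8603/10000 ≈ 0.860300
step 7 [7y] zero: DF = P = 8403/10000 ≈ 0.840300
step 8 [8y] swap r/1=1724/71483: DF=(1 − 1724/71483·(0.967600+0.947200+0.929500+0.891800+0.884000+0.860300+0.840300))/(1+1724/71483) = 2069/2500 ≈ 0.827600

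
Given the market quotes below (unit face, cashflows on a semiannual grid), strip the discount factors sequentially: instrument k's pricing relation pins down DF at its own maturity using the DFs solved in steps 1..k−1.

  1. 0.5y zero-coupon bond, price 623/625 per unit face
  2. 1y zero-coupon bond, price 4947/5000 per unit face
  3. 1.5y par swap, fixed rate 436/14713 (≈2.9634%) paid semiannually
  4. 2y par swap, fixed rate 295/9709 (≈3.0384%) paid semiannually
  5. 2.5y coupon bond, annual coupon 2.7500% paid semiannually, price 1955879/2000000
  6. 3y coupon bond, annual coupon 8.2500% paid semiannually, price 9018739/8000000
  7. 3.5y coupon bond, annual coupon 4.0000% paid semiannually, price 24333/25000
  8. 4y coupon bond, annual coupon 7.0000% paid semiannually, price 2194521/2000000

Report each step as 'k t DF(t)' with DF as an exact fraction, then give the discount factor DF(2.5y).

step 1 [0.5y] zero: DF = P = 623/625 ≈ 0.996800
step 2 [1y] zero: DF = P = 4947/5000 ≈ 0.989400
step 3 [1.5y] swap r/2=218/14713: DF=(1 − 218/14713·(0.996800+0.989400))/(1+218/14713) = 2391/2500 ≈ 0.956400
step 4 [2y] swap r/2=295/19418: DF=(1 − 295/19418·(0.996800+0.989400+0.956400))/(1+295/19418) = 941/1000 ≈ 0.941000
step 5 [2.5y] bond c/2=11/800: DF=(1955879/2000000 − 11/800·(0.996800+0.989400+0.956400+0.941000))/(1+11/800) = 114/125 ≈ 0.912000
step 6 [3y] bond c/2=33/800: DF=(9018739/8000000 − 33/800·(0.996800+0.989400+0.956400+0.941000+0.912000))/(1+33/800) = 8927/10000 ≈ 0.892700
step 7 [3.5y] bond c/2=1/50: DF=(24333/25000 − 1/50·(0.996800+0.989400+0.956400+0.941000+0.912000+0.892700))/(1+1/50) = 8427/10000 ≈ 0.842700
step 8 [4y] bond c/2=7/200: DF=(2194521/2000000 − 7/200·(0.996800+0.989400+0.956400+0.941000+0.912000+0.892700+0.842700))/(1+7/200) = 8393/10000 ≈ 0.839300

1 1/2 623/625
2 1 4947/5000
3 3/2 2391/2500
4 2 941/1000
5 5/2 114/125
6 3 8927/10000
7 7/2 8427/10000
8 4 8393/10000
DF(2.5y) = 114/125 ≈ 0.912000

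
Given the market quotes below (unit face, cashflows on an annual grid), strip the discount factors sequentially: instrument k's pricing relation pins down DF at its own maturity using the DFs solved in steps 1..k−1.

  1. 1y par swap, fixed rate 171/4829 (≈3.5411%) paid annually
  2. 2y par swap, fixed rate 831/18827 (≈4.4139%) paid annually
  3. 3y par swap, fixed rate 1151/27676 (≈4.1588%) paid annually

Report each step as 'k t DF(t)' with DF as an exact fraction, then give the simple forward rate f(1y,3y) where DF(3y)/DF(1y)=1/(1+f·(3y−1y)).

1 1 4829/5000
2 2 9169/10000
3 3 8849/10000
f(1y,3y) = ((4829/5000)/(8849/10000) − 1)/(2) = 809/17698 ≈ 4.5711%

step 1 [1y] swap r/1=171/4829: DF=(1 − 171/4829·(0))/(1+171/4829) = 4829/5000 ≈ 0.965800
step 2 [2y] swap r/1=831/18827: DF=(1 − 831/18827·(0.965800))/(1+831/18827) = 9169/10000 ≈ 0.916900
step 3 [3y] swap r/1=1151/27676: DF=(1 − 1151/27676·(0.965800+0.916900))/(1+1151/27676) = 8849/10000 ≈ 0.884900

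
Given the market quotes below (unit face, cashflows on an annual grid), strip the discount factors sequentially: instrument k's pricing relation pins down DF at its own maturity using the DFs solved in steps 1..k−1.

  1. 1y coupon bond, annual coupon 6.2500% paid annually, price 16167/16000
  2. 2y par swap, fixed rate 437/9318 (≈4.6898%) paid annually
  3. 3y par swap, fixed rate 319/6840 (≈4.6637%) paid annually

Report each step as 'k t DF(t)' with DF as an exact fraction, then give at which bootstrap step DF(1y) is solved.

1 1 951/1000
2 2 4563/5000
3 3 2181/2500
DF(1y) is solved at step 1

step 1 [1y] bond c/1=1/16: DF=(16167/16000 − 1/16·(0))/(1+1/16) = 951/1000 ≈ 0.951000
step 2 [2y] swap r/1=437/9318: DF=(1 − 437/9318·(0.951000))/(1+437/9318) = 4563/5000 ≈ 0.912600
step 3 [3y] swap r/1=319/6840: DF=(1 − 319/6840·(0.951000+0.912600))/(1+319/6840) = 2181/2500 ≈ 0.872400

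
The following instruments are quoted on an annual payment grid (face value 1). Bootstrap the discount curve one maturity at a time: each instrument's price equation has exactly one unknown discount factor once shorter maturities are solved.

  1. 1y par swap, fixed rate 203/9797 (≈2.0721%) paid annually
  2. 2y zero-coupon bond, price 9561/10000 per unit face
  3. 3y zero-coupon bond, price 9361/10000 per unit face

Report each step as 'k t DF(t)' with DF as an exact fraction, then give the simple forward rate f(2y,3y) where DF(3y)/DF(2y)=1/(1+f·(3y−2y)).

step 1 [1y] swap r/1=203/9797: DF=(1 − 203/9797·(0))/(1+203/9797) = 9797/10000 ≈ 0.979700
step 2 [2y] zero: DF = P = 9561/10000 ≈ 0.956100
step 3 [3y] zero: DF = P = 9361/10000 ≈ 0.936100

1 1 9797/10000
2 2 9561/10000
3 3 9361/10000
f(2y,3y) = ((9561/10000)/(9361/10000) − 1)/(1) = 200/9361 ≈ 2.1365%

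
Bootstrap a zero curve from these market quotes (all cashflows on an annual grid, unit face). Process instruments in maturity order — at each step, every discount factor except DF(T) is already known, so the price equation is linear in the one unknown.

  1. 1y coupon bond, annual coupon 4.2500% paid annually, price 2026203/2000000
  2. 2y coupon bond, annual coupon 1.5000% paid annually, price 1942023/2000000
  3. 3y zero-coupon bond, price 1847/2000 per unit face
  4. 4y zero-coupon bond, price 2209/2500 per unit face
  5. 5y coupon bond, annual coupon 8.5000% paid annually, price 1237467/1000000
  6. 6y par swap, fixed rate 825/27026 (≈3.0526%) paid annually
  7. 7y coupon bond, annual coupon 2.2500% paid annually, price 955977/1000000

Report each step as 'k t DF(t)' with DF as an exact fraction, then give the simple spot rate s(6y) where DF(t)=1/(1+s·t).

1 1 4859/5000
2 2 9423/10000
3 3 1847/2000
4 4 2209/2500
5 5 849/1000
6 6 167/200
7 7 102/125
s(6y) = (1/(167/200) − 1)/(6) = 11/334 ≈ 3.2934%

step 1 [1y] bond c/1=17/400: DF=(2026203/2000000 − 17/400·(0))/(1+17/400) = 4859/5000 ≈ 0.971800
step 2 [2y] bond c/1=3/200: DF=(1942023/2000000 − 3/200·(0.971800))/(1+3/200) = 9423/10000 ≈ 0.942300
step 3 [3y] zero: DF = P = 1847/2000 ≈ 0.923500
step 4 [4y] zero: DF = P = 2209/2500 ≈ 0.883600
step 5 [5y] bond c/1=17/200: DF=(1237467/1000000 − 17/200·(0.971800+0.942300+0.923500+0.883600))/(1+17/200) = 849/1000 ≈ 0.849000
step 6 [6y] swap r/1=825/27026: DF=(1 − 825/27026·(0.971800+0.942300+0.923500+0.883600+0.849000))/(1+825/27026) = 167/200 ≈ 0.835000
step 7 [7y] bond c/1=9/400: DF=(955977/1000000 − 9/400·(0.971800+0.942300+0.923500+0.883600+0.849000+0.835000))/(1+9/400) = 102/125 ≈ 0.816000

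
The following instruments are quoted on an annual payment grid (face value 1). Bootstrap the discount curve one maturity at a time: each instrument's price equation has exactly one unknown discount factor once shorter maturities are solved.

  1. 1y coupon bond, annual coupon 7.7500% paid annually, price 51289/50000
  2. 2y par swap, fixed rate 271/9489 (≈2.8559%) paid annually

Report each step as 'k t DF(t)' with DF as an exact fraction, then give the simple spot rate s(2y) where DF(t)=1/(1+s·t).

step 1 [1y] bond c/1=31/400: DF=(51289/50000 − 31/400·(0))/(1+31/400) = 119/125 ≈ 0.952000
step 2 [2y] swap r/1=271/9489: DF=(1 − 271/9489·(0.952000))/(1+271/9489) = 4729/5000 ≈ 0.945800

1 1 119/125
2 2 4729/5000
s(2y) = (1/(4729/5000) − 1)/(2) = 271/9458 ≈ 2.8653%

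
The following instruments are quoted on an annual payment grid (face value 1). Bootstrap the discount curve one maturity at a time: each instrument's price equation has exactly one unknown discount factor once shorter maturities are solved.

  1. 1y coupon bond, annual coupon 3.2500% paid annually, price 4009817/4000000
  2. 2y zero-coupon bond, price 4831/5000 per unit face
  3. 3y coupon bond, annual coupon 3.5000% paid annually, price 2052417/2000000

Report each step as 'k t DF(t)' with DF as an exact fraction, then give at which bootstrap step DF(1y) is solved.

1 1 9709/10000
2 2 4831/5000
3 3 463/500
DF(1y) is solved at step 1

step 1 [1y] bond c/1=13/400: DF=(4009817/4000000 − 13/400·(0))/(1+13/400) = 9709/10000 ≈ 0.970900
step 2 [2y] zero: DF = P = 4831/5000 ≈ 0.966200
step 3 [3y] bond c/1=7/200: DF=(2052417/2000000 − 7/200·(0.970900+0.966200))/(1+7/200) = 463/500 ≈ 0.926000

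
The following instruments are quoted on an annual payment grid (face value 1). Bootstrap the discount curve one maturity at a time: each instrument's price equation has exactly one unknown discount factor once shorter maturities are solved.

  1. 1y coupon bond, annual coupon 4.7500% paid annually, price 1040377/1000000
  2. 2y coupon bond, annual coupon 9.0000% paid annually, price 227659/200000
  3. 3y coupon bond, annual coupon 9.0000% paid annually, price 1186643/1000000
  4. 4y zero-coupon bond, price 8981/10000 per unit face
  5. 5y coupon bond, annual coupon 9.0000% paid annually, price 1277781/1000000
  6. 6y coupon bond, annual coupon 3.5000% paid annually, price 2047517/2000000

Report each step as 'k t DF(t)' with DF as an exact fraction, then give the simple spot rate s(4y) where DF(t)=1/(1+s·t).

1 1 2483/2500
2 2 9623/10000
3 3 1159/1250
4 4 8981/10000
5 5 8601/10000
6 6 4161/5000
s(4y) = (1/(8981/10000) − 1)/(4) = 1019/35924 ≈ 2.8365%

step 1 [1y] bond c/1=19/400: DF=(1040377/1000000 − 19/400·(0))/(1+19/400) = 2483/2500 ≈ 0.993200
step 2 [2y] bond c/1=9/100: DF=(227659/200000 − 9/100·(0.993200))/(1+9/100) = 9623/10000 ≈ 0.962300
step 3 [3y] bond c/1=9/100: DF=(1186643/1000000 − 9/100·(0.993200+0.962300))/(1+9/100) = 1159/1250 ≈ 0.927200
step 4 [4y] zero: DF = P = 8981/10000 ≈ 0.898100
step 5 [5y] bond c/1=9/100: DF=(1277781/1000000 − 9/100·(0.993200+0.962300+0.927200+0.898100))/(1+9/100) = 8601/10000 ≈ 0.860100
step 6 [6y] bond c/1=7/200: DF=(2047517/2000000 − 7/200·(0.993200+0.962300+0.927200+0.898100+0.860100))/(1+7/200) = 4161/5000 ≈ 0.832200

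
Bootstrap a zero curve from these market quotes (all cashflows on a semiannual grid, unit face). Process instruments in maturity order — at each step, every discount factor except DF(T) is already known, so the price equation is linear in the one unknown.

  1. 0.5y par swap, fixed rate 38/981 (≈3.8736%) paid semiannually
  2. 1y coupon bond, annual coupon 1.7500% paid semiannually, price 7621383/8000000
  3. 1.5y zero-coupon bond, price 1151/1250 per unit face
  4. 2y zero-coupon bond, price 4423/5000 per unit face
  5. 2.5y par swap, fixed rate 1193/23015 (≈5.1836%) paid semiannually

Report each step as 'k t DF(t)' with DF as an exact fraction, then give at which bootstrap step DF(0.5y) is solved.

step 1 [0.5y] swap r/2=19/981: DF=(1 − 19/981·(0))/(1+19/981) = 981/1000 ≈ 0.981000
step 2 [1y] bond c/2=7/800: DF=(7621383/8000000 − 7/800·(0.981000))/(1+7/800) = 9359/10000 ≈ 0.935900
step 3 [1.5y] zero: DF = P = 1151/1250 ≈ 0.920800
step 4 [2y] zero: DF = P = 4423/5000 ≈ 0.884600
step 5 [2.5y] swap r/2=1193/46030: DF=(1 − 1193/46030·(0.981000+0.935900+0.920800+0.884600))/(1+1193/46030) = 8807/10000 ≈ 0.880700

1 1/2 981/1000
2 1 9359/10000
3 3/2 1151/1250
4 2 4423/5000
5 5/2 8807/10000
DF(0.5y) is solved at step 1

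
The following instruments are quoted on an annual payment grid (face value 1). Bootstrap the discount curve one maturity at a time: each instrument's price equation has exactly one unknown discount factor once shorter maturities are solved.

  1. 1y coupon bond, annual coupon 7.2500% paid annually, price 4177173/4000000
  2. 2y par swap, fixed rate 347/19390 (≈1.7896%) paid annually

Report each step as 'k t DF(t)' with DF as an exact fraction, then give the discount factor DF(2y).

step 1 [1y] bond c/1=29/400: DF=(4177173/4000000 − 29/400·(0))/(1+29/400) = 9737/10000 ≈ 0.973700
step 2 [2y] swap r/1=347/19390: DF=(1 − 347/19390·(0.973700))/(1+347/19390) = 9653/10000 ≈ 0.965300

1 1 9737/10000
2 2 9653/10000
DF(2y) = 9653/10000 ≈ 0.965300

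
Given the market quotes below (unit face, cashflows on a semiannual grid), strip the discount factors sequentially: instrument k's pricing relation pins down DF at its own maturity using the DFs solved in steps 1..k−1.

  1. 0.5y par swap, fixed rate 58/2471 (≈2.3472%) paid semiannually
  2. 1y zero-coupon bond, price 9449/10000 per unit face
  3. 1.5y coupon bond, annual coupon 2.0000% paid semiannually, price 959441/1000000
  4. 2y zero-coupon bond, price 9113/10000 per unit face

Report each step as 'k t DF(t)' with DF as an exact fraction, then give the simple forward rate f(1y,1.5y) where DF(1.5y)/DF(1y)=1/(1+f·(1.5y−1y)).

step 1 [0.5y] swap r/2=29/2471: DF=(1 − 29/2471·(0))/(1+29/2471) = 2471/2500 ≈ 0.988400
step 2 [1y] zero: DF = P = 9449/10000 ≈ 0.944900
step 3 [1.5y] bond c/2=1/100: DF=(959441/1000000 − 1/100·(0.988400+0.944900))/(1+1/100) = 2327/2500 ≈ 0.930800
step 4 [2y] zero: DF = P = 9113/10000 ≈ 0.911300

1 1/2 2471/2500
2 1 9449/10000
3 3/2 2327/2500
4 2 9113/10000
f(1y,1.5y) = ((9449/10000)/(2327/2500) − 1)/(1/2) = 141/4654 ≈ 3.0297%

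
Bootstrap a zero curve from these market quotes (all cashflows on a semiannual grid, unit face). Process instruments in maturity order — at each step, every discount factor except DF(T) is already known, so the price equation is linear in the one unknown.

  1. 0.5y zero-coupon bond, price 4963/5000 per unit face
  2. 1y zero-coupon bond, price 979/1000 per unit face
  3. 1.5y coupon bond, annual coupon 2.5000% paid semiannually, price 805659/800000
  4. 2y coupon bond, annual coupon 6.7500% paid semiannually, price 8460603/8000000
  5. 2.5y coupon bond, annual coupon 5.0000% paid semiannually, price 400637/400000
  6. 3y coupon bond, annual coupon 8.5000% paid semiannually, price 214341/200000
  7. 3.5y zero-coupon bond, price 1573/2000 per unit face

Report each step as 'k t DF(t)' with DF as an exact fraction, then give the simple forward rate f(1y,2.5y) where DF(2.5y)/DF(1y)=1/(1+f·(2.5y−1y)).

1 1/2 4963/5000
2 1 979/1000
3 3/2 9703/10000
4 2 927/1000
5 5/2 2207/2500
6 3 8343/10000
7 7/2 1573/2000
f(1y,2.5y) = ((979/1000)/(2207/2500) − 1)/(3/2) = 481/6621 ≈ 7.2648%

step 1 [0.5y] zero: DF = P = 4963/5000 ≈ 0.992600
step 2 [1y] zero: DF = P = 979/1000 ≈ 0.979000
step 3 [1.5y] bond c/2=1/80: DF=(805659/800000 − 1/80·(0.992600+0.979000))/(1+1/80) = 9703/10000 ≈ 0.970300
step 4 [2y] bond c/2=27/800: DF=(8460603/8000000 − 27/800·(0.992600+0.979000+0.970300))/(1+27/800) = 927/1000 ≈ 0.927000
step 5 [2.5y] bond c/2=1/40: DF=(400637/400000 − 1/40·(0.992600+0.979000+0.970300+0.927000))/(1+1/40) = 2207/2500 ≈ 0.882800
step 6 [3y] bond c/2=17/400: DF=(214341/200000 − 17/400·(0.992600+0.979000+0.970300+0.927000+0.882800))/(1+17/400) = 8343/10000 ≈ 0.834300
step 7 [3.5y] zero: DF = P = 1573/2000 ≈ 0.786500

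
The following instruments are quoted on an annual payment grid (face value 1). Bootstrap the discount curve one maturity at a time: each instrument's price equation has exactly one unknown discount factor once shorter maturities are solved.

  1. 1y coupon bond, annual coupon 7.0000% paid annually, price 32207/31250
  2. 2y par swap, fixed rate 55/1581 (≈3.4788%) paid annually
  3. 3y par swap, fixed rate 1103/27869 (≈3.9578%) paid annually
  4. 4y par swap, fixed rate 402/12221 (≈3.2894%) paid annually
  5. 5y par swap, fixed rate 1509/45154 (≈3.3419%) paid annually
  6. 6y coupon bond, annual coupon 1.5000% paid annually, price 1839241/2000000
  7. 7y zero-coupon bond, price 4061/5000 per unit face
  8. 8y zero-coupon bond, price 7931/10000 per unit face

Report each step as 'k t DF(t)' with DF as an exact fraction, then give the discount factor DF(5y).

1 1 602/625
2 2 467/500
3 3 8897/10000
4 4 4397/5000
5 5 8491/10000
6 6 8393/10000
7 7 4061/5000
8 8 7931/10000
DF(5y) = 8491/10000 ≈ 0.849100

step 1 [1y] bond c/1=7/100: DF=(32207/31250 − 7/100·(0))/(1+7/100) = 602/625 ≈ 0.963200
step 2 [2y] swap r/1=55/1581: DF=(1 − 55/1581·(0.963200))/(1+55/1581) = 467/500 ≈ 0.934000
step 3 [3y] swap r/1=1103/27869: DF=(1 − 1103/27869·(0.963200+0.934000))/(1+1103/27869) = 8897/10000 ≈ 0.889700
step 4 [4y] swap r/1=402/12221: DF=(1 − 402/12221·(0.963200+0.934000+0.889700))/(1+402/12221) = 4397/5000 ≈ 0.879400
step 5 [5y] swap r/1=1509/45154: DF=(1 − 1509/45154·(0.963200+0.934000+0.889700+0.879400))/(1+1509/45154) = 8491/10000 ≈ 0.849100
step 6 [6y] bond c/1=3/200: DF=(1839241/2000000 − 3/200·(0.963200+0.934000+0.889700+0.879400+0.849100))/(1+3/200) = 8393/10000 ≈ 0.839300
step 7 [7y] zero: DF = P = 4061/5000 ≈ 0.812200
step 8 [8y] zero: DF = P = 7931/10000 ≈ 0.793100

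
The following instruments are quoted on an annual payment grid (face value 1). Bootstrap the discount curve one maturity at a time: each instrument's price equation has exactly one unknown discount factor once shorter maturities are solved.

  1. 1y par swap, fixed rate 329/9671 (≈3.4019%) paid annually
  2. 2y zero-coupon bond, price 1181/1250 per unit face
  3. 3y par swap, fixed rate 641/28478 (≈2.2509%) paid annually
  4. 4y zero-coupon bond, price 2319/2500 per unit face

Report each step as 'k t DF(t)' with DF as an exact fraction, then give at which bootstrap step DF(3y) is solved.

step 1 [1y] swap r/1=329/9671: DF=(1 − 329/9671·(0))/(1+329/9671) = 9671/10000 ≈ 0.967100
step 2 [2y] zero: DF = P = 1181/1250 ≈ 0.944800
step 3 [3y] swap r/1=641/28478: DF=(1 − 641/28478·(0.967100+0.944800))/(1+641/28478) = 9359/10000 ≈ 0.935900
step 4 [4y] zero: DF = P = 2319/2500 ≈ 0.927600

1 1 9671/10000
2 2 1181/1250
3 3 9359/10000
4 4 2319/2500
DF(3y) is solved at step 3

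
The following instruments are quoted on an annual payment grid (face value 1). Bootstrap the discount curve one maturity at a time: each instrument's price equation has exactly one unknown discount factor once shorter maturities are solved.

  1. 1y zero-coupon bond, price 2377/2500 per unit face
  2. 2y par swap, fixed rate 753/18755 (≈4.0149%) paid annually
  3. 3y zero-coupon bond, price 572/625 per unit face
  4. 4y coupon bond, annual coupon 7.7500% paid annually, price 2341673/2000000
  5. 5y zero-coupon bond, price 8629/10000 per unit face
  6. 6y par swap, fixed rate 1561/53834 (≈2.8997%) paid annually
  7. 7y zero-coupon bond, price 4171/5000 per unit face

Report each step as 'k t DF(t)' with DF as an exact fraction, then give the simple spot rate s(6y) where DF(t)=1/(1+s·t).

1 1 2377/2500
2 2 9247/10000
3 3 572/625
4 4 8859/10000
5 5 8629/10000
6 6 8439/10000
7 7 4171/5000
s(6y) = (1/(8439/10000) − 1)/(6) = 1561/50634 ≈ 3.0829%

step 1 [1y] zero: DF = P = 2377/2500 ≈ 0.950800
step 2 [2y] swap r/1=753/18755: DF=(1 − 753/18755·(0.950800))/(1+753/18755) = 9247/10000 ≈ 0.924700
step 3 [3y] zero: DF = P = 572/625 ≈ 0.915200
step 4 [4y] bond c/1=31/400: DF=(2341673/2000000 − 31/400·(0.950800+0.924700+0.915200))/(1+31/400) = 8859/10000 ≈ 0.885900
step 5 [5y] zero: DF = P = 8629/10000 ≈ 0.862900
step 6 [6y] swap r/1=1561/53834: DF=(1 − 1561/53834·(0.950800+0.924700+0.915200+0.885900+0.862900))/(1+1561/53834) = 8439/10000 ≈ 0.843900
step 7 [7y] zero: DF = P = 4171/5000 ≈ 0.834200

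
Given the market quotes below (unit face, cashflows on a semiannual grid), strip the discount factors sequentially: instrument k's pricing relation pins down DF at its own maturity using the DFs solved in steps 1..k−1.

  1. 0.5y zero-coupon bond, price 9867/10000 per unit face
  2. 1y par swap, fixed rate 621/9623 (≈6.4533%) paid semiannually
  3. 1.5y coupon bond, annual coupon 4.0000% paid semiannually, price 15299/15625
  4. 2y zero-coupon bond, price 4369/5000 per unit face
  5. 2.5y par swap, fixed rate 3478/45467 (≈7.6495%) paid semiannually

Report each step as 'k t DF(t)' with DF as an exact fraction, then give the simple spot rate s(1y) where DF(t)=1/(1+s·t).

1 1/2 9867/10000
2 1 9379/10000
3 3/2 4611/5000
4 2 4369/5000
5 5/2 8261/10000
s(1y) = (1/(9379/10000) − 1)/(1) = 621/9379 ≈ 6.6212%

step 1 [0.5y] zero: DF = P = 9867/10000 ≈ 0.986700
step 2 [1y] swap r/2=621/19246: DF=(1 − 621/19246·(0.986700))/(1+621/19246) = 9379/10000 ≈ 0.937900
step 3 [1.5y] bond c/2=1/50: DF=(15299/15625 − 1/50·(0.986700+0.937900))/(1+1/50) = 4611/5000 ≈ 0.922200
step 4 [2y] zero: DF = P = 4369/5000 ≈ 0.873800
step 5 [2.5y] swap r/2=1739/45467: DF=(1 − 1739/45467·(0.986700+0.937900+0.922200+0.873800))/(1+1739/45467) = 8261/10000 ≈ 0.826100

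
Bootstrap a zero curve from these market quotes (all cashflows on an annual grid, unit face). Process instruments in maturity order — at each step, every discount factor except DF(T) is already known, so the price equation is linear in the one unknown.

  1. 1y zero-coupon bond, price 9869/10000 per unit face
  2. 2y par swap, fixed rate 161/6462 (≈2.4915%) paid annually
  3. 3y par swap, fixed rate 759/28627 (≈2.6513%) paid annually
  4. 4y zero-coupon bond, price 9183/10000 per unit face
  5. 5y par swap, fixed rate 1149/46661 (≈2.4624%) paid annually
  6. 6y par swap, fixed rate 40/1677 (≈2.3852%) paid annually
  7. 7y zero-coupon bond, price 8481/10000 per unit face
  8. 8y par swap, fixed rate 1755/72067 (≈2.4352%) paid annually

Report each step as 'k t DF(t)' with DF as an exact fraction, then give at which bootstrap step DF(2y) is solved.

step 1 [1y] zero: DF = P = 9869/10000 ≈ 0.986900
step 2 [2y] swap r/1=161/6462: DF=(1 − 161/6462·(0.986900))/(1+161/6462) = 9517/10000 ≈ 0.951700
step 3 [3y] swap r/1=759/28627: DF=(1 − 759/28627·(0.986900+0.951700))/(1+759/28627) = 9241/10000 ≈ 0.924100
step 4 [4y] zero: DF = P = 9183/10000 ≈ 0.918300
step 5 [5y] swap r/1=1149/46661: DF=(1 − 1149/46661·(0.986900+0.951700+0.924100+0.918300))/(1+1149/46661) = 8851/10000 ≈ 0.885100
step 6 [6y] swap r/1=40/1677: DF=(1 − 40/1677·(0.986900+0.951700+0.924100+0.918300+0.885100))/(1+40/1677) = 217/250 ≈ 0.868000
step 7 [7y] zero: DF = P = 8481/10000 ≈ 0.848100
step 8 [8y] swap r/1=1755/72067: DF=(1 − 1755/72067·(0.986900+0.951700+0.924100+0.918300+0.885100+0.868000+0.848100))/(1+1755/72067) = 1649/2000 ≈ 0.824500

1 1 9869/10000
2 2 9517/10000
3 3 9241/10000
4 4 9183/10000
5 5 8851/10000
6 6 217/250
7 7 8481/10000
8 8 1649/2000
DF(2y) is solved at step 2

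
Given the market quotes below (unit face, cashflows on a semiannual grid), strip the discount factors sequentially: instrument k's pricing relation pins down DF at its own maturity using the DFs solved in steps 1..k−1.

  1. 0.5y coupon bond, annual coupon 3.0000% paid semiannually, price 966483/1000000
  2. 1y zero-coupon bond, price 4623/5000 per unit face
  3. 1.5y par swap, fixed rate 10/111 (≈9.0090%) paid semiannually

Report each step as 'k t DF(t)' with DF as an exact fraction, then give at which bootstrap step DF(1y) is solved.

1 1/2 4761/5000
2 1 4623/5000
3 3/2 219/250
DF(1y) is solved at step 2

step 1 [0.5y] bond c/2=3/200: DF=(966483/1000000 − 3/200·(0))/(1+3/200) = 4761/5000 ≈ 0.952200
step 2 [1y] zero: DF = P = 4623/5000 ≈ 0.924600
step 3 [1.5y] swap r/2=5/111: DF=(1 − 5/111·(0.952200+0.924600))/(1+5/111) = 219/250 ≈ 0.876000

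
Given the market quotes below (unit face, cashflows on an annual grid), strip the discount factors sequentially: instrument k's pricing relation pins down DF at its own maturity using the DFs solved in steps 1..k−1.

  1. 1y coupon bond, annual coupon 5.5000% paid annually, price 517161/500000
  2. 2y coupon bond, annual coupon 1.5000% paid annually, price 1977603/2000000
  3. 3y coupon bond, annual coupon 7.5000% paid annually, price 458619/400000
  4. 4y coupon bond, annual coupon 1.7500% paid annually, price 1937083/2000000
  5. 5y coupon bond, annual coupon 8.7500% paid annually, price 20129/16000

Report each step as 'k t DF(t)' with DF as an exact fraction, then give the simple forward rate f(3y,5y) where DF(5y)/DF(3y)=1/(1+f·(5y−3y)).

step 1 [1y] bond c/1=11/200: DF=(517161/500000 − 11/200·(0))/(1+11/200) = 2451/2500 ≈ 0.980400
step 2 [2y] bond c/1=3/200: DF=(1977603/2000000 − 3/200·(0.980400))/(1+3/200) = 9597/10000 ≈ 0.959700
step 3 [3y] bond c/1=3/40: DF=(458619/400000 − 3/40·(0.980400+0.959700))/(1+3/40) = 582/625 ≈ 0.931200
step 4 [4y] bond c/1=7/400: DF=(1937083/2000000 − 7/400·(0.980400+0.959700+0.931200))/(1+7/400) = 361/400 ≈ 0.902500
step 5 [5y] bond c/1=7/80: DF=(20129/16000 − 7/80·(0.980400+0.959700+0.931200+0.902500))/(1+7/80) = 2133/2500 ≈ 0.853200

1 1 2451/2500
2 2 9597/10000
3 3 582/625
4 4 361/400
5 5 2133/2500
f(3y,5y) = ((582/625)/(2133/2500) − 1)/(2) = 65/1422 ≈ 4.5710%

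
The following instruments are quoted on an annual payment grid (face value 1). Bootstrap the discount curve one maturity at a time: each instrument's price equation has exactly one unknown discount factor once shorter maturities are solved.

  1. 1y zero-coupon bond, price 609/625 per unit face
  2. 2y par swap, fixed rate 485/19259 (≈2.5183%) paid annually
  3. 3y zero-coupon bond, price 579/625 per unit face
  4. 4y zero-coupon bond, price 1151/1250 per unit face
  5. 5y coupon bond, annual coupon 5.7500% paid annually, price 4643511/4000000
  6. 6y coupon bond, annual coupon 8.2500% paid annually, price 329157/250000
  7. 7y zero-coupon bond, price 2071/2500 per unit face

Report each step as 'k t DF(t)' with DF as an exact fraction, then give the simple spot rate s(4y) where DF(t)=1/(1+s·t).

1 1 609/625
2 2 1903/2000
3 3 579/625
4 4 1151/1250
5 5 4463/5000
6 6 8607/10000
7 7 2071/2500
s(4y) = (1/(1151/1250) − 1)/(4) = 99/4604 ≈ 2.1503%

step 1 [1y] zero: DF = P = 609/625 ≈ 0.974400
step 2 [2y] swap r/1=485/19259: DF=(1 − 485/19259·(0.974400))/(1+485/19259) = 1903/2000 ≈ 0.951500
step 3 [3y] zero: DF = P = 579/625 ≈ 0.926400
step 4 [4y] zero: DF = P = 1151/1250 ≈ 0.920800
step 5 [5y] bond c/1=23/400: DF=(4643511/4000000 − 23/400·(0.974400+0.951500+0.926400+0.920800))/(1+23/400) = 4463/5000 ≈ 0.892600
step 6 [6y] bond c/1=33/400: DF=(329157/250000 − 33/400·(0.974400+0.951500+0.926400+0.920800+0.892600))/(1+33/400) = 8607/10000 ≈ 0.860700
step 7 [7y] zero: DF = P = 2071/2500 ≈ 0.828400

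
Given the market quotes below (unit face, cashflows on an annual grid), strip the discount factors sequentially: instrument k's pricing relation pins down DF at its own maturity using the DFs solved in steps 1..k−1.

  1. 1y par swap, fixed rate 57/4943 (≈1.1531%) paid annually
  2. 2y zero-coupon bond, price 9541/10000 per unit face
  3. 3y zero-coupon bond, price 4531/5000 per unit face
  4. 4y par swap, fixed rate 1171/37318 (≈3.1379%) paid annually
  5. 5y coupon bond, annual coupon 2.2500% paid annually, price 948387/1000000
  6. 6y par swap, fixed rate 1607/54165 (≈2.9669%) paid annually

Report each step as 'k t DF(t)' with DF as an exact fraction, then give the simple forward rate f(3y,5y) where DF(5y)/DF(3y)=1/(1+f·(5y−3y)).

step 1 [1y] swap r/1=57/4943: DF=(1 − 57/4943·(0))/(1+57/4943) = 4943/5000 ≈ 0.988600
step 2 [2y] zero: DF = P = 9541/10000 ≈ 0.954100
step 3 [3y] zero: DF = P = 4531/5000 ≈ 0.906200
step 4 [4y] swap r/1=1171/37318: DF=(1 − 1171/37318·(0.988600+0.954100+0.906200))/(1+1171/37318) = 8829/10000 ≈ 0.882900
step 5 [5y] bond c/1=9/400: DF=(948387/1000000 − 9/400·(0.988600+0.954100+0.906200+0.882900))/(1+9/400) = 4227/5000 ≈ 0.845400
step 6 [6y] swap r/1=1607/54165: DF=(1 − 1607/54165·(0.988600+0.954100+0.906200+0.882900+0.845400))/(1+1607/54165) = 8393/10000 ≈ 0.839300

1 1 4943/5000
2 2 9541/10000
3 3 4531/5000
4 4 8829/10000
5 5 4227/5000
6 6 8393/10000
f(3y,5y) = ((4531/5000)/(4227/5000) − 1)/(2) = 152/4227 ≈ 3.5959%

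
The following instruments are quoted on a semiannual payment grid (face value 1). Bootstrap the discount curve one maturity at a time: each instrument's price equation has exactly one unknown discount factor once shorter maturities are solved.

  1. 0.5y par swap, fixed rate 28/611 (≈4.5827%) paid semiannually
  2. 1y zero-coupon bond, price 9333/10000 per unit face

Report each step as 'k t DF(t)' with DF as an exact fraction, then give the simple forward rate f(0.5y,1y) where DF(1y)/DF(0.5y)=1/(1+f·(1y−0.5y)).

step 1 [0.5y] swap r/2=14/611: DF=(1 − 14/611·(0))/(1+14/611) = 611/625 ≈ 0.977600
step 2 [1y] zero: DF = P = 9333/10000 ≈ 0.933300

1 1/2 611/625
2 1 9333/10000
f(0.5y,1y) = ((611/625)/(9333/10000) − 1)/(1/2) = 886/9333 ≈ 9.4932%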